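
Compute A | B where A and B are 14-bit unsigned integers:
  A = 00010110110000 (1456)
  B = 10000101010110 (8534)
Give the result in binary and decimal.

Apply | to each column (1 where either bit is 1):
  00010110110000
| 10000101010110
----------------
  10010111110110

Answer: 10010111110110 (9718)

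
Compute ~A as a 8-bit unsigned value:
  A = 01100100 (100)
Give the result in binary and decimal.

Flip each bit (0->1, 1->0):
  01100100
  10011011

Answer: 10011011 (155)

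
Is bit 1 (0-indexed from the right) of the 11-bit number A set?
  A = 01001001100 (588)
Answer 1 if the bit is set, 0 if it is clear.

Bit 1 is the 2nd from the right.
  01001001100
           ^
That bit is 0.

Answer: 0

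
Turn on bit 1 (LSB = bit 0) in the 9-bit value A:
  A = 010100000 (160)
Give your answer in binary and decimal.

Mask = 1 << 1 = 000000010
Bit 1 of A is 0, so OR-ing with the mask flips it to 1.
  010100000
| 000000010
-----------
  010100010

Answer: 010100010 (162)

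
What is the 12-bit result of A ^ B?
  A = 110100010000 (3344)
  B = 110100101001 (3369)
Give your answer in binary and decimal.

Apply ^ to each column (1 where bits differ):
  110100010000
^ 110100101001
--------------
  000000111001

Answer: 000000111001 (57)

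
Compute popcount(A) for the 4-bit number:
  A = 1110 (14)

1110
1-bits at positions (from bit 0 = LSB): 1, 2, 3
Count = 3

Answer: 3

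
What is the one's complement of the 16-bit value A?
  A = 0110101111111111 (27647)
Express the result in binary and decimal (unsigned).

Flip each bit (0->1, 1->0):
  0110101111111111
  1001010000000000

Answer: 1001010000000000 (37888)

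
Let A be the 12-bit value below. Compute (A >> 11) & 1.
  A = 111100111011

Bit 11 is the 12th from the right.
  111100111011
  ^
That bit is 1.

Answer: 1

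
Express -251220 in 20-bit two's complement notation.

1. Binary of +251220:  00111101010101010100
2. Invert bits:     11000010101010101011
3. Add 1:           11000010101010101100

Answer: 11000010101010101100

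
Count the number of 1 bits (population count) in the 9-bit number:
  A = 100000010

100000010
1-bits at positions (from bit 0 = LSB): 1, 8
Count = 2

Answer: 2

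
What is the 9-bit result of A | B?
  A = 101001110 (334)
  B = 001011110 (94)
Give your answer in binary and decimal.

Apply | to each column (1 where either bit is 1):
  101001110
| 001011110
-----------
  101011110

Answer: 101011110 (350)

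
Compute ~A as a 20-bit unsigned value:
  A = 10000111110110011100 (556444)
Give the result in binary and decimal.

Flip each bit (0->1, 1->0):
  10000111110110011100
  01111000001001100011

Answer: 01111000001001100011 (492131)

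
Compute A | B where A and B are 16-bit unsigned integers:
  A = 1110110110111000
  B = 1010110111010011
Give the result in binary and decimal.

Apply | to each column (1 where either bit is 1):
  1110110110111000
| 1010110111010011
------------------
  1110110111111011

Answer: 1110110111111011 (60923)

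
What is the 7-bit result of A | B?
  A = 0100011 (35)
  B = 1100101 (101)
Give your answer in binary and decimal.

Apply | to each column (1 where either bit is 1):
  0100011
| 1100101
---------
  1100111

Answer: 1100111 (103)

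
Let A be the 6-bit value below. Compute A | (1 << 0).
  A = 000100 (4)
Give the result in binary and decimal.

Mask = 1 << 0 = 000001
Bit 0 of A is 0, so OR-ing with the mask flips it to 1.
  000100
| 000001
--------
  000101

Answer: 000101 (5)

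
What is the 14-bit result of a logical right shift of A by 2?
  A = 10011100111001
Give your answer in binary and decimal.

Logical shift right by 2: drop the bottom 2 bit(s), prepend 2 zero(s) on the left.
  10011100111001  ->  keep [100111001110], discard [01], prepend 00
= 00100111001110

Answer: 00100111001110 (2510)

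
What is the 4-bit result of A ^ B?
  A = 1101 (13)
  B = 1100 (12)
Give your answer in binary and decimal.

Apply ^ to each column (1 where bits differ):
  1101
^ 1100
------
  0001

Answer: 0001 (1)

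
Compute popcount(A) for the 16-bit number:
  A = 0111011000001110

0111011000001110
1-bits at positions (from bit 0 = LSB): 1, 2, 3, 9, 10, 12, 13, 14
Count = 8

Answer: 8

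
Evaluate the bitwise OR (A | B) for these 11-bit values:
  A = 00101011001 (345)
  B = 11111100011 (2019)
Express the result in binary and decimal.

Apply | to each column (1 where either bit is 1):
  00101011001
| 11111100011
-------------
  11111111011

Answer: 11111111011 (2043)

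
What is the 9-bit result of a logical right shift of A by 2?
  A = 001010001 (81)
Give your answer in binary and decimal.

Logical shift right by 2: drop the bottom 2 bit(s), prepend 2 zero(s) on the left.
  001010001  ->  keep [0010100], discard [01], prepend 00
= 000010100

Answer: 000010100 (20)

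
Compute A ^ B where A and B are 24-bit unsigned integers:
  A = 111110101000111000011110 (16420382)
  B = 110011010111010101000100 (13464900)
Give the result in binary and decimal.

Apply ^ to each column (1 where bits differ):
  111110101000111000011110
^ 110011010111010101000100
--------------------------
  001101111111101101011010

Answer: 001101111111101101011010 (3668826)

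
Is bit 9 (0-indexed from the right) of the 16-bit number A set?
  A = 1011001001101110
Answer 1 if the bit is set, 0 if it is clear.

Bit 9 is the 10th from the right.
  1011001001101110
        ^
That bit is 1.

Answer: 1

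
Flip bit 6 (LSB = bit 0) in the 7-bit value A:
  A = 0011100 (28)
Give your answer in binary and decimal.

Mask = 1 << 6 = 1000000
Bit 6 of A is 0; XOR with the mask flips it to 1.
  0011100
^ 1000000
---------
  1011100

Answer: 1011100 (92)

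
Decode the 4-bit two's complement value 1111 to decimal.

MSB is 1, so the value is negative. Find the magnitude:
1. Invert bits:  0000
2. Add 1:        0001  = 1
3. Apply sign:   -1

Answer: -1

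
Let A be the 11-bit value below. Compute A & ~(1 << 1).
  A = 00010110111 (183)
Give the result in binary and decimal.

Mask = ~(1 << 1) = 11111111101
Bit 1 of A is 1, so AND-ing with the mask clears it to 0.
  00010110111
& 11111111101
-------------
  00010110101

Answer: 00010110101 (181)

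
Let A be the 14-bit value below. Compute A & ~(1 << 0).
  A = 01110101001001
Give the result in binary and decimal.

Mask = ~(1 << 0) = 11111111111110
Bit 0 of A is 1, so AND-ing with the mask clears it to 0.
  01110101001001
& 11111111111110
----------------
  01110101001000

Answer: 01110101001000 (7496)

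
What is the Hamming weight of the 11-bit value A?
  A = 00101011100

00101011100
1-bits at positions (from bit 0 = LSB): 2, 3, 4, 6, 8
Count = 5

Answer: 5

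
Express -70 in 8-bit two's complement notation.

1. Binary of +70:  01000110
2. Invert bits:     10111001
3. Add 1:           10111010

Answer: 10111010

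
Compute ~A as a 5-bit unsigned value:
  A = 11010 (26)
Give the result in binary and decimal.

Flip each bit (0->1, 1->0):
  11010
  00101

Answer: 00101 (5)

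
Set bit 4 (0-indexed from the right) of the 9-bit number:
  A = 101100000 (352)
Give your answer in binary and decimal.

Mask = 1 << 4 = 000010000
Bit 4 of A is 0, so OR-ing with the mask flips it to 1.
  101100000
| 000010000
-----------
  101110000

Answer: 101110000 (368)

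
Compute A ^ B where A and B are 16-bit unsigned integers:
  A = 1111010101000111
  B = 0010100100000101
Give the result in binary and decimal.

Apply ^ to each column (1 where bits differ):
  1111010101000111
^ 0010100100000101
------------------
  1101110001000010

Answer: 1101110001000010 (56386)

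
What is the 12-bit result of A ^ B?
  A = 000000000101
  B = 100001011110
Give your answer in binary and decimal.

Apply ^ to each column (1 where bits differ):
  000000000101
^ 100001011110
--------------
  100001011011

Answer: 100001011011 (2139)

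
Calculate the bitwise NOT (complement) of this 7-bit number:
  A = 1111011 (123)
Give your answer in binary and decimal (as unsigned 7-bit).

Flip each bit (0->1, 1->0):
  1111011
  0000100

Answer: 0000100 (4)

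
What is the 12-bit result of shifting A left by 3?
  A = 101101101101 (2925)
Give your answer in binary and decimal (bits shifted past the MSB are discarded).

Shift left by 3: drop the top 3 bit(s), append 3 zero(s) on the right.
  101101101101  ->  discard [101], keep [101101101], append 000
= 101101101000

Answer: 101101101000 (2920)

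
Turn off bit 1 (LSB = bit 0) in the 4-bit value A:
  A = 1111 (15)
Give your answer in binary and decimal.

Mask = ~(1 << 1) = 1101
Bit 1 of A is 1, so AND-ing with the mask clears it to 0.
  1111
& 1101
------
  1101

Answer: 1101 (13)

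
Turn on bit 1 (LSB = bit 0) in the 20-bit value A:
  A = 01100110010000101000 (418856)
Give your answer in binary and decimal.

Mask = 1 << 1 = 00000000000000000010
Bit 1 of A is 0, so OR-ing with the mask flips it to 1.
  01100110010000101000
| 00000000000000000010
----------------------
  01100110010000101010

Answer: 01100110010000101010 (418858)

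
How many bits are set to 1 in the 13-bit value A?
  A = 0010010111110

0010010111110
1-bits at positions (from bit 0 = LSB): 1, 2, 3, 4, 5, 7, 10
Count = 7

Answer: 7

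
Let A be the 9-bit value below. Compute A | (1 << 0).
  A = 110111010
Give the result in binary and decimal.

Mask = 1 << 0 = 000000001
Bit 0 of A is 0, so OR-ing with the mask flips it to 1.
  110111010
| 000000001
-----------
  110111011

Answer: 110111011 (443)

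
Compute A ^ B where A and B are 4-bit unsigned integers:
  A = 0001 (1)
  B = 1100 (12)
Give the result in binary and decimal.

Apply ^ to each column (1 where bits differ):
  0001
^ 1100
------
  1101

Answer: 1101 (13)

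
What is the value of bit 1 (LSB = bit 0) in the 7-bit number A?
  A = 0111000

Bit 1 is the 2nd from the right.
  0111000
       ^
That bit is 0.

Answer: 0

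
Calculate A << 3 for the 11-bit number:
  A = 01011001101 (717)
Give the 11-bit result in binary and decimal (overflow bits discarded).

Shift left by 3: drop the top 3 bit(s), append 3 zero(s) on the right.
  01011001101  ->  discard [010], keep [11001101], append 000
= 11001101000

Answer: 11001101000 (1640)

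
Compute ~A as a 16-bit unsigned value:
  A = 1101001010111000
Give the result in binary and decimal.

Flip each bit (0->1, 1->0):
  1101001010111000
  0010110101000111

Answer: 0010110101000111 (11591)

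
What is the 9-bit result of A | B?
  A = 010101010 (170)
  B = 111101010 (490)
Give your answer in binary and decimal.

Apply | to each column (1 where either bit is 1):
  010101010
| 111101010
-----------
  111101010

Answer: 111101010 (490)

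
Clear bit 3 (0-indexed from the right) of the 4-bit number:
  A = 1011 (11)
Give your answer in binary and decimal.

Mask = ~(1 << 3) = 0111
Bit 3 of A is 1, so AND-ing with the mask clears it to 0.
  1011
& 0111
------
  0011

Answer: 0011 (3)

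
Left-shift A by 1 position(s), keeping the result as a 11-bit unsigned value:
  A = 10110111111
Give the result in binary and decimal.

Shift left by 1: drop the top 1 bit(s), append 1 zero(s) on the right.
  10110111111  ->  discard [1], keep [0110111111], append 0
= 01101111110

Answer: 01101111110 (894)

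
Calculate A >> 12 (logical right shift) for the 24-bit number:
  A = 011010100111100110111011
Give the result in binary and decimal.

Logical shift right by 12: drop the bottom 12 bit(s), prepend 12 zero(s) on the left.
  011010100111100110111011  ->  keep [011010100111], discard [100110111011], prepend 000000000000
= 000000000000011010100111

Answer: 000000000000011010100111 (1703)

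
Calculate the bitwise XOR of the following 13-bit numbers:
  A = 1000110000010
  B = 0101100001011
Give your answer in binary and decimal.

Apply ^ to each column (1 where bits differ):
  1000110000010
^ 0101100001011
---------------
  1101010001001

Answer: 1101010001001 (6793)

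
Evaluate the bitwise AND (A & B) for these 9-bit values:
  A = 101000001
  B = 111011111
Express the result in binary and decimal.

Apply & to each column (1 only where both bits are 1):
  101000001
& 111011111
-----------
  101000001

Answer: 101000001 (321)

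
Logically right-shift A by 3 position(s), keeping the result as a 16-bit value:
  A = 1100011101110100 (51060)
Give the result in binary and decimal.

Logical shift right by 3: drop the bottom 3 bit(s), prepend 3 zero(s) on the left.
  1100011101110100  ->  keep [1100011101110], discard [100], prepend 000
= 0001100011101110

Answer: 0001100011101110 (6382)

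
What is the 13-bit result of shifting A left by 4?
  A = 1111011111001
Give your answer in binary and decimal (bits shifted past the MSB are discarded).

Shift left by 4: drop the top 4 bit(s), append 4 zero(s) on the right.
  1111011111001  ->  discard [1111], keep [011111001], append 0000
= 0111110010000

Answer: 0111110010000 (3984)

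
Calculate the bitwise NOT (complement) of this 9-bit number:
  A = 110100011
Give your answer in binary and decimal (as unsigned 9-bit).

Flip each bit (0->1, 1->0):
  110100011
  001011100

Answer: 001011100 (92)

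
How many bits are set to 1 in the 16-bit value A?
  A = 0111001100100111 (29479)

0111001100100111
1-bits at positions (from bit 0 = LSB): 0, 1, 2, 5, 8, 9, 12, 13, 14
Count = 9

Answer: 9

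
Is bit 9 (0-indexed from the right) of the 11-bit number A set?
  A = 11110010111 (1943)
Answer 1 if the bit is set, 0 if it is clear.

Bit 9 is the 10th from the right.
  11110010111
   ^
That bit is 1.

Answer: 1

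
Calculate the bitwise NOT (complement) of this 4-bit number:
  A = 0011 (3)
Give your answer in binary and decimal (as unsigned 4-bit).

Flip each bit (0->1, 1->0):
  0011
  1100

Answer: 1100 (12)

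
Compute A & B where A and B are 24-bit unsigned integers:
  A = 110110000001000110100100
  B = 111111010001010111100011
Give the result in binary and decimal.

Apply & to each column (1 only where both bits are 1):
  110110000001000110100100
& 111111010001010111100011
--------------------------
  110110000001000110100000

Answer: 110110000001000110100000 (14160288)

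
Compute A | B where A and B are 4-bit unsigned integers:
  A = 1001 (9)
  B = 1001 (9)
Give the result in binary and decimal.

Apply | to each column (1 where either bit is 1):
  1001
| 1001
------
  1001

Answer: 1001 (9)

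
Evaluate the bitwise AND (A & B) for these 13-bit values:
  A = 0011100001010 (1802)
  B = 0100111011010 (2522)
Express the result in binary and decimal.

Apply & to each column (1 only where both bits are 1):
  0011100001010
& 0100111011010
---------------
  0000100001010

Answer: 0000100001010 (266)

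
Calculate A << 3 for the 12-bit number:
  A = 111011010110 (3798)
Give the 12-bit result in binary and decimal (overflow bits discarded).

Shift left by 3: drop the top 3 bit(s), append 3 zero(s) on the right.
  111011010110  ->  discard [111], keep [011010110], append 000
= 011010110000

Answer: 011010110000 (1712)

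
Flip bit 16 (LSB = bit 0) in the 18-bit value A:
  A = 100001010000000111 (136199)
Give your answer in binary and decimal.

Mask = 1 << 16 = 010000000000000000
Bit 16 of A is 0; XOR with the mask flips it to 1.
  100001010000000111
^ 010000000000000000
--------------------
  110001010000000111

Answer: 110001010000000111 (201735)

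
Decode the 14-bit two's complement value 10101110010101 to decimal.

MSB is 1, so the value is negative. Find the magnitude:
1. Invert bits:  01010001101010
2. Add 1:        01010001101011  = 5227
3. Apply sign:   -5227

Answer: -5227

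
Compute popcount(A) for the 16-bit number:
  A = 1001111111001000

1001111111001000
1-bits at positions (from bit 0 = LSB): 3, 6, 7, 8, 9, 10, 11, 12, 15
Count = 9

Answer: 9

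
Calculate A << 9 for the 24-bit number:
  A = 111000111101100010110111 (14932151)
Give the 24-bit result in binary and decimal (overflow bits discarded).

Shift left by 9: drop the top 9 bit(s), append 9 zero(s) on the right.
  111000111101100010110111  ->  discard [111000111], keep [101100010110111], append 000000000
= 101100010110111000000000

Answer: 101100010110111000000000 (11628032)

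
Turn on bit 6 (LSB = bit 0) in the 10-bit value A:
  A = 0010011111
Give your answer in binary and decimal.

Mask = 1 << 6 = 0001000000
Bit 6 of A is 0, so OR-ing with the mask flips it to 1.
  0010011111
| 0001000000
------------
  0011011111

Answer: 0011011111 (223)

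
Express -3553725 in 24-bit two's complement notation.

1. Binary of +3553725:  001101100011100110111101
2. Invert bits:     110010011100011001000010
3. Add 1:           110010011100011001000011

Answer: 110010011100011001000011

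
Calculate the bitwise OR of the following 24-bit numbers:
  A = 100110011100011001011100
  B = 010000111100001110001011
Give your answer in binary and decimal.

Apply | to each column (1 where either bit is 1):
  100110011100011001011100
| 010000111100001110001011
--------------------------
  110110111100011111011111

Answer: 110110111100011111011111 (14403551)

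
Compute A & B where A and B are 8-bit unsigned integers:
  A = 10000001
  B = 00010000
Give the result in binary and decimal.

Apply & to each column (1 only where both bits are 1):
  10000001
& 00010000
----------
  00000000

Answer: 00000000 (0)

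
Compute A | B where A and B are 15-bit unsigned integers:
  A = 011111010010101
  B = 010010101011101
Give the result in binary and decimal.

Apply | to each column (1 where either bit is 1):
  011111010010101
| 010010101011101
-----------------
  011111111011101

Answer: 011111111011101 (16349)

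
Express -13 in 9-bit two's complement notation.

1. Binary of +13:  000001101
2. Invert bits:     111110010
3. Add 1:           111110011

Answer: 111110011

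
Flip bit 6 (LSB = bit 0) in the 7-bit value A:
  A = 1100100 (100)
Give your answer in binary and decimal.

Mask = 1 << 6 = 1000000
Bit 6 of A is 1; XOR with the mask flips it to 0.
  1100100
^ 1000000
---------
  0100100

Answer: 0100100 (36)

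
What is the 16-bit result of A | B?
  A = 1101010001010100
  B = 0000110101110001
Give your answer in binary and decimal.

Apply | to each column (1 where either bit is 1):
  1101010001010100
| 0000110101110001
------------------
  1101110101110101

Answer: 1101110101110101 (56693)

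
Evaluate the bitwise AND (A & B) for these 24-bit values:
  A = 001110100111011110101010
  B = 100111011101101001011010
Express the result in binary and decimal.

Apply & to each column (1 only where both bits are 1):
  001110100111011110101010
& 100111011101101001011010
--------------------------
  000110000101001000001010

Answer: 000110000101001000001010 (1593866)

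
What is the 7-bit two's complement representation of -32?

1. Binary of +32:  0100000
2. Invert bits:     1011111
3. Add 1:           1100000

Answer: 1100000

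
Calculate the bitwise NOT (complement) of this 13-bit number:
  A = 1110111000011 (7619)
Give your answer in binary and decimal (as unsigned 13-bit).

Flip each bit (0->1, 1->0):
  1110111000011
  0001000111100

Answer: 0001000111100 (572)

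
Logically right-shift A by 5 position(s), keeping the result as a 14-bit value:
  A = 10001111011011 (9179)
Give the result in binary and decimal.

Logical shift right by 5: drop the bottom 5 bit(s), prepend 5 zero(s) on the left.
  10001111011011  ->  keep [100011110], discard [11011], prepend 00000
= 00000100011110

Answer: 00000100011110 (286)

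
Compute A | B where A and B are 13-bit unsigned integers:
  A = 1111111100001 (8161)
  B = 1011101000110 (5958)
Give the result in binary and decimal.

Apply | to each column (1 where either bit is 1):
  1111111100001
| 1011101000110
---------------
  1111111100111

Answer: 1111111100111 (8167)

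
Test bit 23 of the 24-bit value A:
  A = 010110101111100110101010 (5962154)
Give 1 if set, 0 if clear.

Bit 23 is the 24th from the right.
  010110101111100110101010
  ^
That bit is 0.

Answer: 0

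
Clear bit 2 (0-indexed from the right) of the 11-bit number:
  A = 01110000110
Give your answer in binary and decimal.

Mask = ~(1 << 2) = 11111111011
Bit 2 of A is 1, so AND-ing with the mask clears it to 0.
  01110000110
& 11111111011
-------------
  01110000010

Answer: 01110000010 (898)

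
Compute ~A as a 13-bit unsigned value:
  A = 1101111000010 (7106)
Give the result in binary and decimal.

Flip each bit (0->1, 1->0):
  1101111000010
  0010000111101

Answer: 0010000111101 (1085)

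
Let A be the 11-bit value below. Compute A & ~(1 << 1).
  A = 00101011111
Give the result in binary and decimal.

Mask = ~(1 << 1) = 11111111101
Bit 1 of A is 1, so AND-ing with the mask clears it to 0.
  00101011111
& 11111111101
-------------
  00101011101

Answer: 00101011101 (349)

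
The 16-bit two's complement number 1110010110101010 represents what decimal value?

MSB is 1, so the value is negative. Find the magnitude:
1. Invert bits:  0001101001010101
2. Add 1:        0001101001010110  = 6742
3. Apply sign:   -6742

Answer: -6742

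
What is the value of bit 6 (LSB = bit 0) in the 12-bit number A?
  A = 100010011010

Bit 6 is the 7th from the right.
  100010011010
       ^
That bit is 0.

Answer: 0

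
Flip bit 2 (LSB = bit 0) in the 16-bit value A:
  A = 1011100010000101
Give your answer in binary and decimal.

Mask = 1 << 2 = 0000000000000100
Bit 2 of A is 1; XOR with the mask flips it to 0.
  1011100010000101
^ 0000000000000100
------------------
  1011100010000001

Answer: 1011100010000001 (47233)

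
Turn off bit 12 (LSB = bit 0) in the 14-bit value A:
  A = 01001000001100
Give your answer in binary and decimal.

Mask = ~(1 << 12) = 10111111111111
Bit 12 of A is 1, so AND-ing with the mask clears it to 0.
  01001000001100
& 10111111111111
----------------
  00001000001100

Answer: 00001000001100 (524)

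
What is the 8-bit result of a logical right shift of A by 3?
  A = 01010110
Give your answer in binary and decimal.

Logical shift right by 3: drop the bottom 3 bit(s), prepend 3 zero(s) on the left.
  01010110  ->  keep [01010], discard [110], prepend 000
= 00001010

Answer: 00001010 (10)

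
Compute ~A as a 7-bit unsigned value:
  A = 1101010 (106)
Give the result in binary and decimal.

Flip each bit (0->1, 1->0):
  1101010
  0010101

Answer: 0010101 (21)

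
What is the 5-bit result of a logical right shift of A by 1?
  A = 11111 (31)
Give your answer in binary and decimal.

Logical shift right by 1: drop the bottom 1 bit(s), prepend 1 zero(s) on the left.
  11111  ->  keep [1111], discard [1], prepend 0
= 01111

Answer: 01111 (15)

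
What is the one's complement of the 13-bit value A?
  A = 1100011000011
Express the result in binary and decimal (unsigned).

Flip each bit (0->1, 1->0):
  1100011000011
  0011100111100

Answer: 0011100111100 (1852)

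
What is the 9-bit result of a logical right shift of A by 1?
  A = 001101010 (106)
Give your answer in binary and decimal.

Logical shift right by 1: drop the bottom 1 bit(s), prepend 1 zero(s) on the left.
  001101010  ->  keep [00110101], discard [0], prepend 0
= 000110101

Answer: 000110101 (53)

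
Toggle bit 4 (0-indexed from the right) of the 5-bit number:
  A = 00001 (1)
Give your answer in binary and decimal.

Mask = 1 << 4 = 10000
Bit 4 of A is 0; XOR with the mask flips it to 1.
  00001
^ 10000
-------
  10001

Answer: 10001 (17)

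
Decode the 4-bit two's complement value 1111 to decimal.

MSB is 1, so the value is negative. Find the magnitude:
1. Invert bits:  0000
2. Add 1:        0001  = 1
3. Apply sign:   -1

Answer: -1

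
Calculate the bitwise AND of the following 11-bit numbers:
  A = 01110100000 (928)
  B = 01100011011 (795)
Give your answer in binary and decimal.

Apply & to each column (1 only where both bits are 1):
  01110100000
& 01100011011
-------------
  01100000000

Answer: 01100000000 (768)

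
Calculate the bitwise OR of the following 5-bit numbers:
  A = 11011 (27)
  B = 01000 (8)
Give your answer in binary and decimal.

Apply | to each column (1 where either bit is 1):
  11011
| 01000
-------
  11011

Answer: 11011 (27)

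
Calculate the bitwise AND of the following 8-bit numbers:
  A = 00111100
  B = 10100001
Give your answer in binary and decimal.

Apply & to each column (1 only where both bits are 1):
  00111100
& 10100001
----------
  00100000

Answer: 00100000 (32)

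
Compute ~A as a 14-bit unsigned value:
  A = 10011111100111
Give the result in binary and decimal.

Flip each bit (0->1, 1->0):
  10011111100111
  01100000011000

Answer: 01100000011000 (6168)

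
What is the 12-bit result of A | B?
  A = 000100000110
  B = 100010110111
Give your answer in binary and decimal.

Apply | to each column (1 where either bit is 1):
  000100000110
| 100010110111
--------------
  100110110111

Answer: 100110110111 (2487)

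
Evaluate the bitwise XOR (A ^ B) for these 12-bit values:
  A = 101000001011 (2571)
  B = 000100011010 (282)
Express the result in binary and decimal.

Apply ^ to each column (1 where bits differ):
  101000001011
^ 000100011010
--------------
  101100010001

Answer: 101100010001 (2833)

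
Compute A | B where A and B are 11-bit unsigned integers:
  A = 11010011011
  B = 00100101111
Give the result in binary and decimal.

Apply | to each column (1 where either bit is 1):
  11010011011
| 00100101111
-------------
  11110111111

Answer: 11110111111 (1983)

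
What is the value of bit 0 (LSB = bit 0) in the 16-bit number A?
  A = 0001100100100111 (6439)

Bit 0 is the 1st from the right.
  0001100100100111
                 ^
That bit is 1.

Answer: 1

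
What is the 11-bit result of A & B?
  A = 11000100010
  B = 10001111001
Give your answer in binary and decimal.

Apply & to each column (1 only where both bits are 1):
  11000100010
& 10001111001
-------------
  10000100000

Answer: 10000100000 (1056)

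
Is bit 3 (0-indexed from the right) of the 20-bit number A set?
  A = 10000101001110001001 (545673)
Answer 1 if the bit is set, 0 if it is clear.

Bit 3 is the 4th from the right.
  10000101001110001001
                  ^
That bit is 1.

Answer: 1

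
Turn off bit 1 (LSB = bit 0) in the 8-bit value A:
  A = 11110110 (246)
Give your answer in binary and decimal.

Mask = ~(1 << 1) = 11111101
Bit 1 of A is 1, so AND-ing with the mask clears it to 0.
  11110110
& 11111101
----------
  11110100

Answer: 11110100 (244)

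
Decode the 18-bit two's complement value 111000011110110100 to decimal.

MSB is 1, so the value is negative. Find the magnitude:
1. Invert bits:  000111100001001011
2. Add 1:        000111100001001100  = 30796
3. Apply sign:   -30796

Answer: -30796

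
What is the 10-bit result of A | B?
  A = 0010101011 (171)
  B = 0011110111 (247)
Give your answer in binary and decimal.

Apply | to each column (1 where either bit is 1):
  0010101011
| 0011110111
------------
  0011111111

Answer: 0011111111 (255)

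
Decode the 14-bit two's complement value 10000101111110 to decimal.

MSB is 1, so the value is negative. Find the magnitude:
1. Invert bits:  01111010000001
2. Add 1:        01111010000010  = 7810
3. Apply sign:   -7810

Answer: -7810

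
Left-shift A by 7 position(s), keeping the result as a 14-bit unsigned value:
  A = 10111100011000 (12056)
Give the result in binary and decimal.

Shift left by 7: drop the top 7 bit(s), append 7 zero(s) on the right.
  10111100011000  ->  discard [1011110], keep [0011000], append 0000000
= 00110000000000

Answer: 00110000000000 (3072)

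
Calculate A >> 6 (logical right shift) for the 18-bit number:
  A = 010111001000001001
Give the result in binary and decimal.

Logical shift right by 6: drop the bottom 6 bit(s), prepend 6 zero(s) on the left.
  010111001000001001  ->  keep [010111001000], discard [001001], prepend 000000
= 000000010111001000

Answer: 000000010111001000 (1480)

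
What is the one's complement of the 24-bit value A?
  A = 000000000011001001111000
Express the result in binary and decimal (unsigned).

Flip each bit (0->1, 1->0):
  000000000011001001111000
  111111111100110110000111

Answer: 111111111100110110000111 (16764295)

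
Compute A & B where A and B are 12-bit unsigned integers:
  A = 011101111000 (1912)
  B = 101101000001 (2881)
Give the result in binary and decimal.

Apply & to each column (1 only where both bits are 1):
  011101111000
& 101101000001
--------------
  001101000000

Answer: 001101000000 (832)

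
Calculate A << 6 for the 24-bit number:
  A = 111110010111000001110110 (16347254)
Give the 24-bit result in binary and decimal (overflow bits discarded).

Shift left by 6: drop the top 6 bit(s), append 6 zero(s) on the right.
  111110010111000001110110  ->  discard [111110], keep [010111000001110110], append 000000
= 010111000001110110000000

Answer: 010111000001110110000000 (6036864)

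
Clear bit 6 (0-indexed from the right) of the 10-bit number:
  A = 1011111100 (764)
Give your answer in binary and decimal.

Mask = ~(1 << 6) = 1110111111
Bit 6 of A is 1, so AND-ing with the mask clears it to 0.
  1011111100
& 1110111111
------------
  1010111100

Answer: 1010111100 (700)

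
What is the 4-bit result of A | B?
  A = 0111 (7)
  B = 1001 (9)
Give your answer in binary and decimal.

Apply | to each column (1 where either bit is 1):
  0111
| 1001
------
  1111

Answer: 1111 (15)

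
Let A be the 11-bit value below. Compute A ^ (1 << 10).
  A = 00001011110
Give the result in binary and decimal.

Mask = 1 << 10 = 10000000000
Bit 10 of A is 0; XOR with the mask flips it to 1.
  00001011110
^ 10000000000
-------------
  10001011110

Answer: 10001011110 (1118)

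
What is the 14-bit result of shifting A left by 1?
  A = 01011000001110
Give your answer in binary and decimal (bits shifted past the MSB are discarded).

Shift left by 1: drop the top 1 bit(s), append 1 zero(s) on the right.
  01011000001110  ->  discard [0], keep [1011000001110], append 0
= 10110000011100

Answer: 10110000011100 (11292)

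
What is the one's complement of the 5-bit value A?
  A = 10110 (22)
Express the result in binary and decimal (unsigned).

Flip each bit (0->1, 1->0):
  10110
  01001

Answer: 01001 (9)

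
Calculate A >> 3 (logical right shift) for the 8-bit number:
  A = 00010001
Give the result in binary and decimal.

Logical shift right by 3: drop the bottom 3 bit(s), prepend 3 zero(s) on the left.
  00010001  ->  keep [00010], discard [001], prepend 000
= 00000010

Answer: 00000010 (2)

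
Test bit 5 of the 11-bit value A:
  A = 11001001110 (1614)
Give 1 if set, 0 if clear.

Bit 5 is the 6th from the right.
  11001001110
       ^
That bit is 0.

Answer: 0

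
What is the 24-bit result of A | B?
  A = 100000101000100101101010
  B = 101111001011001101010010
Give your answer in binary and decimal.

Apply | to each column (1 where either bit is 1):
  100000101000100101101010
| 101111001011001101010010
--------------------------
  101111101011101101111010

Answer: 101111101011101101111010 (12499834)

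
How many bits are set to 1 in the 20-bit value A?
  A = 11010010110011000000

11010010110011000000
1-bits at positions (from bit 0 = LSB): 6, 7, 10, 11, 13, 16, 18, 19
Count = 8

Answer: 8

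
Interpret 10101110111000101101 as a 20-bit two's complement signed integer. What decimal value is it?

MSB is 1, so the value is negative. Find the magnitude:
1. Invert bits:  01010001000111010010
2. Add 1:        01010001000111010011  = 332243
3. Apply sign:   -332243

Answer: -332243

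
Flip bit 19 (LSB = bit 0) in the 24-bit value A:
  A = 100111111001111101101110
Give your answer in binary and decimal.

Mask = 1 << 19 = 000010000000000000000000
Bit 19 of A is 1; XOR with the mask flips it to 0.
  100111111001111101101110
^ 000010000000000000000000
--------------------------
  100101111001111101101110

Answer: 100101111001111101101110 (9936750)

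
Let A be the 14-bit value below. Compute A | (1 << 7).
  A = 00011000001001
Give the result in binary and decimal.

Mask = 1 << 7 = 00000010000000
Bit 7 of A is 0, so OR-ing with the mask flips it to 1.
  00011000001001
| 00000010000000
----------------
  00011010001001

Answer: 00011010001001 (1673)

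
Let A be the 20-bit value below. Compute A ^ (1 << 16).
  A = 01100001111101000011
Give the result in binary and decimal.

Mask = 1 << 16 = 00010000000000000000
Bit 16 of A is 0; XOR with the mask flips it to 1.
  01100001111101000011
^ 00010000000000000000
----------------------
  01110001111101000011

Answer: 01110001111101000011 (466755)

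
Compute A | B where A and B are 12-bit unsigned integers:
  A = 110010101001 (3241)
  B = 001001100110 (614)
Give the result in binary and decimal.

Apply | to each column (1 where either bit is 1):
  110010101001
| 001001100110
--------------
  111011101111

Answer: 111011101111 (3823)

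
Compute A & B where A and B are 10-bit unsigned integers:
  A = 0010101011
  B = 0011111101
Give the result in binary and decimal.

Apply & to each column (1 only where both bits are 1):
  0010101011
& 0011111101
------------
  0010101001

Answer: 0010101001 (169)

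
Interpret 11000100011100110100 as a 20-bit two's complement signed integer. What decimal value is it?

MSB is 1, so the value is negative. Find the magnitude:
1. Invert bits:  00111011100011001011
2. Add 1:        00111011100011001100  = 243916
3. Apply sign:   -243916

Answer: -243916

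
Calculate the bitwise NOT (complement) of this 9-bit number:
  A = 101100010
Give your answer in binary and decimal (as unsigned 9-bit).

Flip each bit (0->1, 1->0):
  101100010
  010011101

Answer: 010011101 (157)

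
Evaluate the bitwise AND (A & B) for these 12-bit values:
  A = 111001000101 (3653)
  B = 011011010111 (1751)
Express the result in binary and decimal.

Apply & to each column (1 only where both bits are 1):
  111001000101
& 011011010111
--------------
  011001000101

Answer: 011001000101 (1605)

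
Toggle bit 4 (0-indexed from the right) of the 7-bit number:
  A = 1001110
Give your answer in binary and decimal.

Mask = 1 << 4 = 0010000
Bit 4 of A is 0; XOR with the mask flips it to 1.
  1001110
^ 0010000
---------
  1011110

Answer: 1011110 (94)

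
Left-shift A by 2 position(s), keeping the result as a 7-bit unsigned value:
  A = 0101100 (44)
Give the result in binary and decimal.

Shift left by 2: drop the top 2 bit(s), append 2 zero(s) on the right.
  0101100  ->  discard [01], keep [01100], append 00
= 0110000

Answer: 0110000 (48)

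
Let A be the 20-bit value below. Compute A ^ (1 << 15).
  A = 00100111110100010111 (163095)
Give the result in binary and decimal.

Mask = 1 << 15 = 00001000000000000000
Bit 15 of A is 0; XOR with the mask flips it to 1.
  00100111110100010111
^ 00001000000000000000
----------------------
  00101111110100010111

Answer: 00101111110100010111 (195863)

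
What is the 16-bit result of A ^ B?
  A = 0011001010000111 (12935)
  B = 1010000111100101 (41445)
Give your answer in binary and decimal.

Apply ^ to each column (1 where bits differ):
  0011001010000111
^ 1010000111100101
------------------
  1001001101100010

Answer: 1001001101100010 (37730)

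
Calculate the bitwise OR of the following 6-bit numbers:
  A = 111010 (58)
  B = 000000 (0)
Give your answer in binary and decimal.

Apply | to each column (1 where either bit is 1):
  111010
| 000000
--------
  111010

Answer: 111010 (58)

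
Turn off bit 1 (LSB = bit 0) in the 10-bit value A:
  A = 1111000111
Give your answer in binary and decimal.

Mask = ~(1 << 1) = 1111111101
Bit 1 of A is 1, so AND-ing with the mask clears it to 0.
  1111000111
& 1111111101
------------
  1111000101

Answer: 1111000101 (965)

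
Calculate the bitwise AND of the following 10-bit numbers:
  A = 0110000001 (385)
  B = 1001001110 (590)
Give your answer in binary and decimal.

Apply & to each column (1 only where both bits are 1):
  0110000001
& 1001001110
------------
  0000000000

Answer: 0000000000 (0)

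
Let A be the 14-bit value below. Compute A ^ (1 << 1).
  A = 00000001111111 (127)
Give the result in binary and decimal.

Mask = 1 << 1 = 00000000000010
Bit 1 of A is 1; XOR with the mask flips it to 0.
  00000001111111
^ 00000000000010
----------------
  00000001111101

Answer: 00000001111101 (125)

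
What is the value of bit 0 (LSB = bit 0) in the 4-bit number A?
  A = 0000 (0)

Bit 0 is the 1st from the right.
  0000
     ^
That bit is 0.

Answer: 0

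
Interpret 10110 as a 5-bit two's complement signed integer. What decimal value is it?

MSB is 1, so the value is negative. Find the magnitude:
1. Invert bits:  01001
2. Add 1:        01010  = 10
3. Apply sign:   -10

Answer: -10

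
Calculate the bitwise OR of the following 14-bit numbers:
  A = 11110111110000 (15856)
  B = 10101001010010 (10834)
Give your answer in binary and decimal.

Apply | to each column (1 where either bit is 1):
  11110111110000
| 10101001010010
----------------
  11111111110010

Answer: 11111111110010 (16370)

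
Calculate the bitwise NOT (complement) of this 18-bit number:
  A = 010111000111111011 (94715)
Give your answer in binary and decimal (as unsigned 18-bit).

Flip each bit (0->1, 1->0):
  010111000111111011
  101000111000000100

Answer: 101000111000000100 (167428)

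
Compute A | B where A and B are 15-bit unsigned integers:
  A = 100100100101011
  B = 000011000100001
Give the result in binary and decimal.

Apply | to each column (1 where either bit is 1):
  100100100101011
| 000011000100001
-----------------
  100111100101011

Answer: 100111100101011 (20267)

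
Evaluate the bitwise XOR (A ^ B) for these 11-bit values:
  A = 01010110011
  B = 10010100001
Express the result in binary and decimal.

Apply ^ to each column (1 where bits differ):
  01010110011
^ 10010100001
-------------
  11000010010

Answer: 11000010010 (1554)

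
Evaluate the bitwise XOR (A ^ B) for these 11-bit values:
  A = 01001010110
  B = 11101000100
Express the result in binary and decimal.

Apply ^ to each column (1 where bits differ):
  01001010110
^ 11101000100
-------------
  10100010010

Answer: 10100010010 (1298)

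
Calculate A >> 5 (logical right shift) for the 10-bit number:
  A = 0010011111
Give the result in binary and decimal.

Logical shift right by 5: drop the bottom 5 bit(s), prepend 5 zero(s) on the left.
  0010011111  ->  keep [00100], discard [11111], prepend 00000
= 0000000100

Answer: 0000000100 (4)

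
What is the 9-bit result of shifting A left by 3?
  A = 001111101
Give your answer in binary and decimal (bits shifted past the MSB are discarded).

Shift left by 3: drop the top 3 bit(s), append 3 zero(s) on the right.
  001111101  ->  discard [001], keep [111101], append 000
= 111101000

Answer: 111101000 (488)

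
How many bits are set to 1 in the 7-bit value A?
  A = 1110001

1110001
1-bits at positions (from bit 0 = LSB): 0, 4, 5, 6
Count = 4

Answer: 4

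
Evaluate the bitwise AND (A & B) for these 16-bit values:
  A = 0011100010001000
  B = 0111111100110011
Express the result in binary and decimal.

Apply & to each column (1 only where both bits are 1):
  0011100010001000
& 0111111100110011
------------------
  0011100000000000

Answer: 0011100000000000 (14336)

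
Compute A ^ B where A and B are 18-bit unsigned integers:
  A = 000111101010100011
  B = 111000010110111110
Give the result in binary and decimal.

Apply ^ to each column (1 where bits differ):
  000111101010100011
^ 111000010110111110
--------------------
  111111111100011101

Answer: 111111111100011101 (261917)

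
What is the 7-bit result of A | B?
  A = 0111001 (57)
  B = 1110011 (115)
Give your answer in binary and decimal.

Apply | to each column (1 where either bit is 1):
  0111001
| 1110011
---------
  1111011

Answer: 1111011 (123)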